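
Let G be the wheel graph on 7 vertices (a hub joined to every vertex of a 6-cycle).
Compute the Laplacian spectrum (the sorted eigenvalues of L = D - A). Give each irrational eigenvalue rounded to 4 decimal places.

The graph has 7 vertices and degree multiset [6, 3, 3, 3, 3, 3, 3]; D is the diagonal matrix of degrees and L = D - A. Since every row of L sums to 0, the all-ones vector is in the kernel and 0 is an eigenvalue. The single zero eigenvalue shows the graph is connected. By the matrix-tree theorem the graph has (1/7) * product of the nonzero eigenvalues = 320 spanning trees. The eigenvalues sum to 24, which equals trace(L) = 2|E|.

[0, 2, 2, 4, 4, 5, 7]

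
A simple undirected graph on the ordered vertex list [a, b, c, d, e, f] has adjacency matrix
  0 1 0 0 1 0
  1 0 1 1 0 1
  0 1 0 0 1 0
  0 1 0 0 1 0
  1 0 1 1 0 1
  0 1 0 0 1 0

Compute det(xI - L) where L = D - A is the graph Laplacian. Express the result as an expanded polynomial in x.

x^6 - 16x^5 + 96x^4 - 272x^3 + 368x^2 - 192x

With the vertex order [a, b, c, d, e, f], the degrees are [2, 4, 2, 2, 4, 2], giving D = diag(2, 4, 2, 2, 4, 2) and L = D - A. The eigenvalues of L are [0, 2, 2, 2, 4, 6]; the characteristic polynomial is the product of (x - lambda_i), which multiplies out to x^6 - 16x^5 + 96x^4 - 272x^3 + 368x^2 - 192x. The coefficient of x^5 equals -trace(L) = -16, matching the sum of degrees. The largest eigenvalue, 6, is at most the vertex count 6.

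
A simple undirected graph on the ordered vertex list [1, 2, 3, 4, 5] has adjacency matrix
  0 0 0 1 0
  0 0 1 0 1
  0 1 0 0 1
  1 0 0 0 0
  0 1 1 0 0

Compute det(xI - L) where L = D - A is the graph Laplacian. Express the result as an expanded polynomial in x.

With the vertex order [1, 2, 3, 4, 5], the degrees are [1, 2, 2, 1, 2], giving D = diag(1, 2, 2, 1, 2) and L = D - A. Computing det(xI - L) by cofactor expansion (or equivalently via sum-over-permutations) gives x^5 - 8x^4 + 21x^3 - 18x^2. The coefficient of x^4 equals -trace(L) = -8, matching the sum of degrees.

x^5 - 8x^4 + 21x^3 - 18x^2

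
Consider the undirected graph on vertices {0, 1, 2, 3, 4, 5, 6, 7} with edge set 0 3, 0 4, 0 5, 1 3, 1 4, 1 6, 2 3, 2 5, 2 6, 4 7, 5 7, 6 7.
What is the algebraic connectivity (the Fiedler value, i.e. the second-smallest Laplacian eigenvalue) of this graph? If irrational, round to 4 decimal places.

2

Reading degrees in the order [0, 1, 2, 3, 4, 5, 6, 7] gives [3, 3, 3, 3, 3, 3, 3, 3]; set D = diag(3, 3, 3, 3, 3, 3, 3, 3) and form L = D - A. The smallest Laplacian eigenvalue is always 0. The next one, lambda_2 = 2, measures how hard the graph is to disconnect: larger values mean better connectivity. The largest eigenvalue, 6, is at most the vertex count 8.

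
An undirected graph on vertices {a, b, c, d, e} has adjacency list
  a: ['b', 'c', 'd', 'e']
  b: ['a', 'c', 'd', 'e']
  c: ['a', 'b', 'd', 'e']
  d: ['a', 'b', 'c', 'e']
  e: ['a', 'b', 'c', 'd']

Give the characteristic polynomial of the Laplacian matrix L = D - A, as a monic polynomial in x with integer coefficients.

x^5 - 20x^4 + 150x^3 - 500x^2 + 625x

Each diagonal entry of L is the vertex degree and each off-diagonal entry is -1 where an edge is present, 0 otherwise; in the order [a, b, c, d, e] the diagonal is [4, 4, 4, 4, 4]. Computing det(xI - L) by cofactor expansion (or equivalently via sum-over-permutations) gives x^5 - 20x^4 + 150x^3 - 500x^2 + 625x. The constant term is 0 because L is singular (the all-ones vector lies in its kernel). The eigenvalues sum to 20, which equals trace(L) = 2|E|.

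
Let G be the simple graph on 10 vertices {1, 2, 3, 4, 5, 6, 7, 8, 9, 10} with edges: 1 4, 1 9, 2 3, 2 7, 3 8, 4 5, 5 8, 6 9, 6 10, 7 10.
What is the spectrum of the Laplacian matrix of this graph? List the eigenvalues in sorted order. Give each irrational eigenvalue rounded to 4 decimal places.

With the vertex order [1, 2, 3, 4, 5, 6, 7, 8, 9, 10], the degrees are [2, 2, 2, 2, 2, 2, 2, 2, 2, 2], giving D = diag(2, 2, 2, 2, 2, 2, 2, 2, 2, 2) and L = D - A. L is symmetric positive semidefinite, so every eigenvalue is real and nonnegative. The single zero eigenvalue shows the graph is connected. The largest eigenvalue, 4, is at most the vertex count 10.

[0, 0.3820, 0.3820, 1.3820, 1.3820, 2.6180, 2.6180, 3.6180, 3.6180, 4]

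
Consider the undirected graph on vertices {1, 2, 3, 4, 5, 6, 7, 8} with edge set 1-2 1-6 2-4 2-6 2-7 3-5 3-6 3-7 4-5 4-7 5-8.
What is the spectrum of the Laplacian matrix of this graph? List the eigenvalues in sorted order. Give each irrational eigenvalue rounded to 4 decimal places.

Each diagonal entry of L is the vertex degree and each off-diagonal entry is -1 where an edge is present, 0 otherwise; in the order [1, 2, 3, 4, 5, 6, 7, 8] the diagonal is [2, 4, 3, 3, 3, 3, 3, 1]. Since every row of L sums to 0, the all-ones vector is in the kernel and 0 is an eigenvalue. The single zero eigenvalue shows the graph is connected.

[0, 0.6190, 1.5303, 2.4371, 3.1301, 3.7720, 5.0772, 5.4344]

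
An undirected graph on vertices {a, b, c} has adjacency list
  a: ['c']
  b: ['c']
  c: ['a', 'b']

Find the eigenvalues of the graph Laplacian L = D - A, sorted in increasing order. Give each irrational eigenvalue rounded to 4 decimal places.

Each diagonal entry of L is the vertex degree and each off-diagonal entry is -1 where an edge is present, 0 otherwise; in the order [a, b, c] the diagonal is [1, 1, 2]. Since every row of L sums to 0, the all-ones vector is in the kernel and 0 is an eigenvalue. The eigenvalues sum to 4, which equals trace(L) = 2|E|.

[0, 1, 3]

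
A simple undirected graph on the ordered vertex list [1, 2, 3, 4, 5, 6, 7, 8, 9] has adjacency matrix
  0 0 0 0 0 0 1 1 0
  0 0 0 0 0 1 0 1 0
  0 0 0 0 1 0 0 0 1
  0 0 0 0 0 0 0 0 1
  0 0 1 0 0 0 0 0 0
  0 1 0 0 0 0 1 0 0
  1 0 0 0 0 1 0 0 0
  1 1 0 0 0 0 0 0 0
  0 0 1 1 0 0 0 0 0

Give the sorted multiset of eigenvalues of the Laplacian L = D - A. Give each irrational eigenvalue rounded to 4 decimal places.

[0, 0, 0.5858, 1.3820, 1.3820, 2, 3.4142, 3.6180, 3.6180]

Reading degrees in the order [1, 2, 3, 4, 5, 6, 7, 8, 9] gives [2, 2, 2, 1, 1, 2, 2, 2, 2]; set D = diag(2, 2, 2, 1, 1, 2, 2, 2, 2) and form L = D - A. Since every row of L sums to 0, the all-ones vector is in the kernel and 0 is an eigenvalue. The 2 zero eigenvalues correspond to the 2 connected components.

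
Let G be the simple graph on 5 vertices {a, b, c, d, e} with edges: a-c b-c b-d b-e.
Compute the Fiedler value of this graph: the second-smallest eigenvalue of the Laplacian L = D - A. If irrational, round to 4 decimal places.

Each diagonal entry of L is the vertex degree and each off-diagonal entry is -1 where an edge is present, 0 otherwise; in the order [a, b, c, d, e] the diagonal is [1, 3, 2, 1, 1]. The sorted Laplacian eigenvalues are [0, 0.5188, 1, 2.3111, 4.1701]; the algebraic connectivity is the second entry, 0.5188. By the matrix-tree theorem the graph has (1/5) * product of the nonzero eigenvalues = 1 spanning tree.

0.5188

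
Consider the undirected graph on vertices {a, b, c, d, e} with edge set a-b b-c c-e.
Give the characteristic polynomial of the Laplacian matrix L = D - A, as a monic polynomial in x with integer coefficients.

x^5 - 6x^4 + 10x^3 - 4x^2

Each diagonal entry of L is the vertex degree and each off-diagonal entry is -1 where an edge is present, 0 otherwise; in the order [a, b, c, d, e] the diagonal is [1, 2, 2, 0, 1]. L has integer entries, so p(x) = det(xI - L) has integer coefficients. Expanding the determinant yields x^5 - 6x^4 + 10x^3 - 4x^2. The coefficient of x^4 equals -trace(L) = -6, matching the sum of degrees. The largest eigenvalue, 3.4142, is at most the vertex count 5.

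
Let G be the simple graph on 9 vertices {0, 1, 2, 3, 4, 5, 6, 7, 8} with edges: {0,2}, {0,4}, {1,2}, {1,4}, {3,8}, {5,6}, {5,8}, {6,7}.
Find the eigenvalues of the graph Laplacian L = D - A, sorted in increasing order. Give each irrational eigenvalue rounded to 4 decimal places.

[0, 0, 0.3820, 1.3820, 2, 2, 2.6180, 3.6180, 4]

Reading degrees in the order [0, 1, 2, 3, 4, 5, 6, 7, 8] gives [2, 2, 2, 1, 2, 2, 2, 1, 2]; set D = diag(2, 2, 2, 1, 2, 2, 2, 1, 2) and form L = D - A. L is symmetric positive semidefinite, so every eigenvalue is real and nonnegative. The 2 zero eigenvalues correspond to the 2 connected components. The eigenvalues sum to 16, which equals trace(L) = 2|E|. The largest eigenvalue, 4, is at most the vertex count 9.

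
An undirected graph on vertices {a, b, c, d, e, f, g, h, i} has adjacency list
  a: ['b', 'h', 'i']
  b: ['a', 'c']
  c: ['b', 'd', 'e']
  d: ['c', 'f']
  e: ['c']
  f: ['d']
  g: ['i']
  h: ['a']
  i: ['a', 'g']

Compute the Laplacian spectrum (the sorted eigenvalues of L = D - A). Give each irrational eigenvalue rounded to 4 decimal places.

[0, 0.1729, 0.5587, 0.6617, 1.4331, 2.2091, 2.4851, 3.9563, 4.5231]

With the vertex order [a, b, c, d, e, f, g, h, i], the degrees are [3, 2, 3, 2, 1, 1, 1, 1, 2], giving D = diag(3, 2, 3, 2, 1, 1, 1, 1, 2) and L = D - A. Diagonalising L (or applying a numerical eigensolver to the 9x9 matrix) gives the spectrum above.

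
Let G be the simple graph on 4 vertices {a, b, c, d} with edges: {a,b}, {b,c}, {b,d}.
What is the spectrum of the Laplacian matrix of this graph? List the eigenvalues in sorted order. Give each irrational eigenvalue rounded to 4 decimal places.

[0, 1, 1, 4]

Each diagonal entry of L is the vertex degree and each off-diagonal entry is -1 where an edge is present, 0 otherwise; in the order [a, b, c, d] the diagonal is [1, 3, 1, 1]. The multiplicity of 0 as a Laplacian eigenvalue equals the number of connected components. The single zero eigenvalue shows the graph is connected. By the matrix-tree theorem the graph has (1/4) * product of the nonzero eigenvalues = 1 spanning tree.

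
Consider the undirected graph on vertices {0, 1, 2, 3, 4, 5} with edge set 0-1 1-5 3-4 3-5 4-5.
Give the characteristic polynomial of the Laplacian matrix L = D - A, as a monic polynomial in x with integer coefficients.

Reading degrees in the order [0, 1, 2, 3, 4, 5] gives [1, 2, 0, 2, 2, 3]; set D = diag(1, 2, 0, 2, 2, 3) and form L = D - A. L has integer entries, so p(x) = det(xI - L) has integer coefficients. Expanding the determinant yields x^6 - 10x^5 + 34x^4 - 44x^3 + 15x^2. Since p(0) = det(-L) = 0, x divides p(x). The eigenvalues sum to 10, which equals trace(L) = 2|E|.

x^6 - 10x^5 + 34x^4 - 44x^3 + 15x^2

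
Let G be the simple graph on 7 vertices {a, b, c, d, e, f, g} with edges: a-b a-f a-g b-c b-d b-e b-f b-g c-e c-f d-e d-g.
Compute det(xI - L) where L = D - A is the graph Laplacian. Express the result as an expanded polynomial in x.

x^7 - 24x^6 + 231x^5 - 1140x^4 + 3036x^3 - 4128x^2 + 2240x

With the vertex order [a, b, c, d, e, f, g], the degrees are [3, 6, 3, 3, 3, 3, 3], giving D = diag(3, 6, 3, 3, 3, 3, 3) and L = D - A. L has integer entries, so p(x) = det(xI - L) has integer coefficients. Expanding the determinant yields x^7 - 24x^6 + 231x^5 - 1140x^4 + 3036x^3 - 4128x^2 + 2240x. The constant term is 0 because L is singular (the all-ones vector lies in its kernel). The largest eigenvalue, 7, is at most the vertex count 7.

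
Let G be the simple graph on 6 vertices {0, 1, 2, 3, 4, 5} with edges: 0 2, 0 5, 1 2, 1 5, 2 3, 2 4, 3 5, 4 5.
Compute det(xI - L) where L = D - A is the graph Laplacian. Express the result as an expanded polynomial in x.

x^6 - 16x^5 + 96x^4 - 272x^3 + 368x^2 - 192x

Each diagonal entry of L is the vertex degree and each off-diagonal entry is -1 where an edge is present, 0 otherwise; in the order [0, 1, 2, 3, 4, 5] the diagonal is [2, 2, 4, 2, 2, 4]. Computing det(xI - L) by cofactor expansion (or equivalently via sum-over-permutations) gives x^6 - 16x^5 + 96x^4 - 272x^3 + 368x^2 - 192x. The constant term is 0 because L is singular (the all-ones vector lies in its kernel). By the matrix-tree theorem the graph has (1/6) * product of the nonzero eigenvalues = 32 spanning trees. There is one zero in the spectrum, matching the 1 component.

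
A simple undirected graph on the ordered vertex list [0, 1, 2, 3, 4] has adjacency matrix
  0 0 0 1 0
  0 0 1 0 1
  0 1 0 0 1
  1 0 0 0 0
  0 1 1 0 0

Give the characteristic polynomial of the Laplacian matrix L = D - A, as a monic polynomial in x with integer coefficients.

x^5 - 8x^4 + 21x^3 - 18x^2

With the vertex order [0, 1, 2, 3, 4], the degrees are [1, 2, 2, 1, 2], giving D = diag(1, 2, 2, 1, 2) and L = D - A. L has integer entries, so p(x) = det(xI - L) has integer coefficients. Expanding the determinant yields x^5 - 8x^4 + 21x^3 - 18x^2. The coefficient of x^4 equals -trace(L) = -8, matching the sum of degrees. The largest eigenvalue, 3, is at most the vertex count 5. There are 2 zeros in the spectrum, matching the 2 components.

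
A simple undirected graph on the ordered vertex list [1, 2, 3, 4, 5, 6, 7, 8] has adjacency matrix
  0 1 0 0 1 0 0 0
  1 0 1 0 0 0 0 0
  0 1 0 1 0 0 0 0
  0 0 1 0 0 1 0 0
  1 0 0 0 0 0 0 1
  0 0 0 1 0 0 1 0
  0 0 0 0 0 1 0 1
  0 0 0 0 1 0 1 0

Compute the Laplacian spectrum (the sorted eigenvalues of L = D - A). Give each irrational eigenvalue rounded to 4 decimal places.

[0, 0.5858, 0.5858, 2, 2, 3.4142, 3.4142, 4]

With the vertex order [1, 2, 3, 4, 5, 6, 7, 8], the degrees are [2, 2, 2, 2, 2, 2, 2, 2], giving D = diag(2, 2, 2, 2, 2, 2, 2, 2) and L = D - A. Since every row of L sums to 0, the all-ones vector is in the kernel and 0 is an eigenvalue.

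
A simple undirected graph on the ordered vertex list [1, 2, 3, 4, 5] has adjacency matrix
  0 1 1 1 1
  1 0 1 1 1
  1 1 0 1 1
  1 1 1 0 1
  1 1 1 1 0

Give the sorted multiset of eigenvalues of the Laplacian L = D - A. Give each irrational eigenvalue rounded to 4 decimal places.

[0, 5, 5, 5, 5]

Each diagonal entry of L is the vertex degree and each off-diagonal entry is -1 where an edge is present, 0 otherwise; in the order [1, 2, 3, 4, 5] the diagonal is [4, 4, 4, 4, 4]. Diagonalising L (or applying a numerical eigensolver to the 5x5 matrix) gives the spectrum above. The single zero eigenvalue shows the graph is connected. By the matrix-tree theorem the graph has (1/5) * product of the nonzero eigenvalues = 125 spanning trees.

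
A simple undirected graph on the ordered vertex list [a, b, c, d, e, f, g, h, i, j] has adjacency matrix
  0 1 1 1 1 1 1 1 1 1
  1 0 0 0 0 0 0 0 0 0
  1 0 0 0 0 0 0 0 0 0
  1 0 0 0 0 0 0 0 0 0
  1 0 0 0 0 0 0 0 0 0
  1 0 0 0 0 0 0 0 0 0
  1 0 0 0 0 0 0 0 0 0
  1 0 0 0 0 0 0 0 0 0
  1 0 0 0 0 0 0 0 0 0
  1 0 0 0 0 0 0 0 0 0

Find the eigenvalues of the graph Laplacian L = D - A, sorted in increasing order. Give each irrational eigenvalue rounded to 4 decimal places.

[0, 1, 1, 1, 1, 1, 1, 1, 1, 10]

With the vertex order [a, b, c, d, e, f, g, h, i, j], the degrees are [9, 1, 1, 1, 1, 1, 1, 1, 1, 1], giving D = diag(9, 1, 1, 1, 1, 1, 1, 1, 1, 1) and L = D - A. Diagonalising L (or applying a numerical eigensolver to the 10x10 matrix) gives the spectrum above. The eigenvalues sum to 18, which equals trace(L) = 2|E|. There is one zero in the spectrum, matching the 1 component.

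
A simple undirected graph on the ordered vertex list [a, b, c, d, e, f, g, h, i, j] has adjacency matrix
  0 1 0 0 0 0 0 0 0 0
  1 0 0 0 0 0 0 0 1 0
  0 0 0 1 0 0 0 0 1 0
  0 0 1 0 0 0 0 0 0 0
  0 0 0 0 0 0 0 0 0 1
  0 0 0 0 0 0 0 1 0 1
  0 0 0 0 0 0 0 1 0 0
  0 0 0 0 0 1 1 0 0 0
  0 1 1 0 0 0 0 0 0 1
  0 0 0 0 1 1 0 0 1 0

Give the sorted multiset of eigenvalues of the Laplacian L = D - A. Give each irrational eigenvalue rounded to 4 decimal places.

Each diagonal entry of L is the vertex degree and each off-diagonal entry is -1 where an edge is present, 0 otherwise; in the order [a, b, c, d, e, f, g, h, i, j] the diagonal is [1, 2, 2, 1, 1, 2, 1, 2, 3, 3]. L is symmetric positive semidefinite, so every eigenvalue is real and nonnegative. The largest eigenvalue, 4.7505, is at most the vertex count 10. The eigenvalues sum to 18, which equals trace(L) = 2|E|.

[0, 0.1700, 0.3820, 0.5078, 1.3820, 1.6959, 2.6180, 2.8758, 3.6180, 4.7505]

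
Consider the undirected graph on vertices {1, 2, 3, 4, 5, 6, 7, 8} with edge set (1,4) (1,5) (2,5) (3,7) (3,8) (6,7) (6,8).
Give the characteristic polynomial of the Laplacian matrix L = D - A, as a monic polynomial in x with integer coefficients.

x^8 - 14x^7 + 78x^6 - 220x^5 + 328x^4 - 240x^3 + 64x^2

Reading degrees in the order [1, 2, 3, 4, 5, 6, 7, 8] gives [2, 1, 2, 1, 2, 2, 2, 2]; set D = diag(2, 1, 2, 1, 2, 2, 2, 2) and form L = D - A. L has integer entries, so p(x) = det(xI - L) has integer coefficients. Expanding the determinant yields x^8 - 14x^7 + 78x^6 - 220x^5 + 328x^4 - 240x^3 + 64x^2. The coefficient of x^7 equals -trace(L) = -14, matching the sum of degrees.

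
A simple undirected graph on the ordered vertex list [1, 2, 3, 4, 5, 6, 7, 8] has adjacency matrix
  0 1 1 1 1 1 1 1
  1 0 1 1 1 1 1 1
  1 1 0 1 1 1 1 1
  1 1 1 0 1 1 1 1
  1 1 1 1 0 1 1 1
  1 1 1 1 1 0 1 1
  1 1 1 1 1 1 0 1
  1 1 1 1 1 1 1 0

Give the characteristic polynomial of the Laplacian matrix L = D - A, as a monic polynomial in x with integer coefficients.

x^8 - 56x^7 + 1344x^6 - 17920x^5 + 143360x^4 - 688128x^3 + 1835008x^2 - 2097152x

With the vertex order [1, 2, 3, 4, 5, 6, 7, 8], the degrees are [7, 7, 7, 7, 7, 7, 7, 7], giving D = diag(7, 7, 7, 7, 7, 7, 7, 7) and L = D - A. The eigenvalues of L are [0, 8, 8, 8, 8, 8, 8, 8]; the characteristic polynomial is the product of (x - lambda_i), which multiplies out to x^8 - 56x^7 + 1344x^6 - 17920x^5 + 143360x^4 - 688128x^3 + 1835008x^2 - 2097152x. The coefficient of x^7 equals -trace(L) = -56, matching the sum of degrees. There is one zero in the spectrum, matching the 1 component. The largest eigenvalue, 8, is at most the vertex count 8.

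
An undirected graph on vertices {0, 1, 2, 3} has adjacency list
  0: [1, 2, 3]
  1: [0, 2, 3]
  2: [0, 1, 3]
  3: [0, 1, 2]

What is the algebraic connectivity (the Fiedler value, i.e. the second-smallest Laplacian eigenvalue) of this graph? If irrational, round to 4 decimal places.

4

With the vertex order [0, 1, 2, 3], the degrees are [3, 3, 3, 3], giving D = diag(3, 3, 3, 3) and L = D - A. The smallest Laplacian eigenvalue is always 0. The next one, lambda_2 = 4, measures how hard the graph is to disconnect: larger values mean better connectivity. By the matrix-tree theorem the graph has (1/4) * product of the nonzero eigenvalues = 16 spanning trees. The largest eigenvalue, 4, is at most the vertex count 4.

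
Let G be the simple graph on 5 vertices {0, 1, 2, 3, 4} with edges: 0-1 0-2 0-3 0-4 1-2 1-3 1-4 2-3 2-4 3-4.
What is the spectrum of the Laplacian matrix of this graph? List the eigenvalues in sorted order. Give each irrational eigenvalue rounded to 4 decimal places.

[0, 5, 5, 5, 5]

Reading degrees in the order [0, 1, 2, 3, 4] gives [4, 4, 4, 4, 4]; set D = diag(4, 4, 4, 4, 4) and form L = D - A. The multiplicity of 0 as a Laplacian eigenvalue equals the number of connected components. By the matrix-tree theorem the graph has (1/5) * product of the nonzero eigenvalues = 125 spanning trees. There is one zero in the spectrum, matching the 1 component.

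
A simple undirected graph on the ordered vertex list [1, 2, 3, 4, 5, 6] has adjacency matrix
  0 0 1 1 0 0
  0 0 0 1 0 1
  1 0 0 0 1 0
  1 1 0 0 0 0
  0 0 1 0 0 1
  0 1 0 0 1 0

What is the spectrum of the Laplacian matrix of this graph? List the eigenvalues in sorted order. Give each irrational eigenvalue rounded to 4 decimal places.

[0, 1, 1, 3, 3, 4]

Each diagonal entry of L is the vertex degree and each off-diagonal entry is -1 where an edge is present, 0 otherwise; in the order [1, 2, 3, 4, 5, 6] the diagonal is [2, 2, 2, 2, 2, 2]. L is symmetric positive semidefinite, so every eigenvalue is real and nonnegative. The single zero eigenvalue shows the graph is connected. There is one zero in the spectrum, matching the 1 component. The largest eigenvalue, 4, is at most the vertex count 6.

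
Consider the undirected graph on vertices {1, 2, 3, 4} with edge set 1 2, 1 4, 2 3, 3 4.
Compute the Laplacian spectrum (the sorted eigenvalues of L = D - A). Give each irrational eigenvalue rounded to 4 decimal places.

Each diagonal entry of L is the vertex degree and each off-diagonal entry is -1 where an edge is present, 0 otherwise; in the order [1, 2, 3, 4] the diagonal is [2, 2, 2, 2]. The multiplicity of 0 as a Laplacian eigenvalue equals the number of connected components. There is one zero in the spectrum, matching the 1 component.

[0, 2, 2, 4]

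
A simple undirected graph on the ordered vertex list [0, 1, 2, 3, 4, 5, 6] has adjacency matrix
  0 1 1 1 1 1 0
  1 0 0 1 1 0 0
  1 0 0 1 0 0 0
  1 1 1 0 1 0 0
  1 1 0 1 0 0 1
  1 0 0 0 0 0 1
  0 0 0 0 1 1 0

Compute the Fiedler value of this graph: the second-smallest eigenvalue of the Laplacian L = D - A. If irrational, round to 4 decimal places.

With the vertex order [0, 1, 2, 3, 4, 5, 6], the degrees are [5, 3, 2, 4, 4, 2, 2], giving D = diag(5, 3, 2, 4, 4, 2, 2) and L = D - A. The smallest Laplacian eigenvalue is always 0. The next one, lambda_2 = 1.1227, measures how hard the graph is to disconnect: larger values mean better connectivity. By the matrix-tree theorem the graph has (1/7) * product of the nonzero eigenvalues = 139 spanning trees.

1.1227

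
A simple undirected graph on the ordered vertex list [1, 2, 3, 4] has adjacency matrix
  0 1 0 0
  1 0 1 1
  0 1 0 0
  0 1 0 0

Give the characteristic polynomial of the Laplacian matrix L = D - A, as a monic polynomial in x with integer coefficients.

Each diagonal entry of L is the vertex degree and each off-diagonal entry is -1 where an edge is present, 0 otherwise; in the order [1, 2, 3, 4] the diagonal is [1, 3, 1, 1]. L has integer entries, so p(x) = det(xI - L) has integer coefficients. Expanding the determinant yields x^4 - 6x^3 + 9x^2 - 4x. The constant term is 0 because L is singular (the all-ones vector lies in its kernel). There is one zero in the spectrum, matching the 1 component.

x^4 - 6x^3 + 9x^2 - 4x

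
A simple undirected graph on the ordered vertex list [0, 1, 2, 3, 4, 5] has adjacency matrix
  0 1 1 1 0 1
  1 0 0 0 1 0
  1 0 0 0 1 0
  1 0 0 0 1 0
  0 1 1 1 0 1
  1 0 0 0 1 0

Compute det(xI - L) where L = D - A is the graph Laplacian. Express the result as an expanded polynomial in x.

With the vertex order [0, 1, 2, 3, 4, 5], the degrees are [4, 2, 2, 2, 4, 2], giving D = diag(4, 2, 2, 2, 4, 2) and L = D - A. Computing det(xI - L) by cofactor expansion (or equivalently via sum-over-permutations) gives x^6 - 16x^5 + 96x^4 - 272x^3 + 368x^2 - 192x. Since p(0) = det(-L) = 0, x divides p(x). The eigenvalues sum to 16, which equals trace(L) = 2|E|.

x^6 - 16x^5 + 96x^4 - 272x^3 + 368x^2 - 192x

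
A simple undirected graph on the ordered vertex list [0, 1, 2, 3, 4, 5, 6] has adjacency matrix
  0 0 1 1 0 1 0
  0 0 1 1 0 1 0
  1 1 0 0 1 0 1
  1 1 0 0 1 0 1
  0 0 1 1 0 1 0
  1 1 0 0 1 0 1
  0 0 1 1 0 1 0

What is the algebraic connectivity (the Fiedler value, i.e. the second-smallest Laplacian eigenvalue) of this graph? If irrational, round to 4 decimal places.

3

Each diagonal entry of L is the vertex degree and each off-diagonal entry is -1 where an edge is present, 0 otherwise; in the order [0, 1, 2, 3, 4, 5, 6] the diagonal is [3, 3, 4, 4, 3, 4, 3]. Computing the eigenvalues of L and sorting gives [0, 3, 3, 3, 4, 4, 7]. The Fiedler value lambda_2 = 3 is strictly positive, so the graph is connected. There is one zero in the spectrum, matching the 1 component.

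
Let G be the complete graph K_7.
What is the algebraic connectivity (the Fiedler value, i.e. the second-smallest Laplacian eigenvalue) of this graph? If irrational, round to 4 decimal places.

The graph has 7 vertices and degree multiset [6, 6, 6, 6, 6, 6, 6]; D is the diagonal matrix of degrees and L = D - A. Computing the eigenvalues of L and sorting gives [0, 7, 7, 7, 7, 7, 7]. The Fiedler value lambda_2 = 7 is strictly positive, so the graph is connected. The eigenvalues sum to 42, which equals trace(L) = 2|E|.

7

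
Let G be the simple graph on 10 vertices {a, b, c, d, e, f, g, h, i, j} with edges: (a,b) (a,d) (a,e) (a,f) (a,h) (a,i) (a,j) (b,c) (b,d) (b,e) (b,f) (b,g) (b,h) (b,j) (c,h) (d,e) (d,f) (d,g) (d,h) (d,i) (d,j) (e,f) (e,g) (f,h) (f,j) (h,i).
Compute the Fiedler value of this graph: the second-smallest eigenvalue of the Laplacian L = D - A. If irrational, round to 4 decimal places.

1.8561

With the vertex order [a, b, c, d, e, f, g, h, i, j], the degrees are [7, 8, 2, 8, 5, 6, 3, 6, 3, 4], giving D = diag(7, 8, 2, 8, 5, 6, 3, 6, 3, 4) and L = D - A. The sorted Laplacian eigenvalues are [0, 1.8561, 2.5089, 3.1876, 4.7867, 5.9900, 7.4356, 8.1295, 8.9431, 9.1625]; the algebraic connectivity is the second entry, 1.8561. The largest eigenvalue, 9.1625, is at most the vertex count 10.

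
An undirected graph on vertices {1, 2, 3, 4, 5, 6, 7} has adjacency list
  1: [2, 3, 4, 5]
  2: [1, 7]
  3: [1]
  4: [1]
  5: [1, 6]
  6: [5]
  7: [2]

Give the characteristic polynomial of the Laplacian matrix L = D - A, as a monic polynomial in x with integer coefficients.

x^7 - 12x^6 + 52x^5 - 104x^4 + 100x^3 - 44x^2 + 7x

Each diagonal entry of L is the vertex degree and each off-diagonal entry is -1 where an edge is present, 0 otherwise; in the order [1, 2, 3, 4, 5, 6, 7] the diagonal is [4, 2, 1, 1, 2, 1, 1]. Computing det(xI - L) by cofactor expansion (or equivalently via sum-over-permutations) gives x^7 - 12x^6 + 52x^5 - 104x^4 + 100x^3 - 44x^2 + 7x. Since p(0) = det(-L) = 0, x divides p(x). The largest eigenvalue, 5.1642, is at most the vertex count 7. There is one zero in the spectrum, matching the 1 component.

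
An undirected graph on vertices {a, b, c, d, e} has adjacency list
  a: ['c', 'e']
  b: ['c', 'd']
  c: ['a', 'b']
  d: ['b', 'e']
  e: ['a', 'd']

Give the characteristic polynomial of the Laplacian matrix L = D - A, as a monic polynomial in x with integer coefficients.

Each diagonal entry of L is the vertex degree and each off-diagonal entry is -1 where an edge is present, 0 otherwise; in the order [a, b, c, d, e] the diagonal is [2, 2, 2, 2, 2]. L has integer entries, so p(x) = det(xI - L) has integer coefficients. Expanding the determinant yields x^5 - 10x^4 + 35x^3 - 50x^2 + 25x. The coefficient of x^4 equals -trace(L) = -10, matching the sum of degrees. The largest eigenvalue, 3.6180, is at most the vertex count 5.

x^5 - 10x^4 + 35x^3 - 50x^2 + 25x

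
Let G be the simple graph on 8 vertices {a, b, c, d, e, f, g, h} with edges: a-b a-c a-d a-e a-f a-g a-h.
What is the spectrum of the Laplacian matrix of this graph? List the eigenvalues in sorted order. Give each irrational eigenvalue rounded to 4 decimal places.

Each diagonal entry of L is the vertex degree and each off-diagonal entry is -1 where an edge is present, 0 otherwise; in the order [a, b, c, d, e, f, g, h] the diagonal is [7, 1, 1, 1, 1, 1, 1, 1]. Since every row of L sums to 0, the all-ones vector is in the kernel and 0 is an eigenvalue. There is one zero in the spectrum, matching the 1 component. The largest eigenvalue, 8, is at most the vertex count 8.

[0, 1, 1, 1, 1, 1, 1, 8]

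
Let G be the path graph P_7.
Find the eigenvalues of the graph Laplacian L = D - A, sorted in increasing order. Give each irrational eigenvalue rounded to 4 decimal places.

[0, 0.1981, 0.7530, 1.5550, 2.4450, 3.2470, 3.8019]

The graph has 7 vertices and degree multiset [2, 2, 2, 2, 2, 1, 1]; D is the diagonal matrix of degrees and L = D - A. L is symmetric positive semidefinite, so every eigenvalue is real and nonnegative. The single zero eigenvalue shows the graph is connected. There is one zero in the spectrum, matching the 1 component.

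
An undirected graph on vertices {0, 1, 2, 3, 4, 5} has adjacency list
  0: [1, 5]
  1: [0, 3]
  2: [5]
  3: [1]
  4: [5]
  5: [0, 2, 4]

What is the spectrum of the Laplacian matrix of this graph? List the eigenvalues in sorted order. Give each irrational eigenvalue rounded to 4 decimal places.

[0, 0.3249, 1, 1.4608, 3, 4.2143]

With the vertex order [0, 1, 2, 3, 4, 5], the degrees are [2, 2, 1, 1, 1, 3], giving D = diag(2, 2, 1, 1, 1, 3) and L = D - A. Since every row of L sums to 0, the all-ones vector is in the kernel and 0 is an eigenvalue. There is one zero in the spectrum, matching the 1 component.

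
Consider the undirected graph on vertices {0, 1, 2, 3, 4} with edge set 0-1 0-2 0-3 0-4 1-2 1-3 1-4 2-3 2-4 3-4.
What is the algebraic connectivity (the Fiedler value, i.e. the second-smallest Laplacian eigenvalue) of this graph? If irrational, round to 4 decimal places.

5

Reading degrees in the order [0, 1, 2, 3, 4] gives [4, 4, 4, 4, 4]; set D = diag(4, 4, 4, 4, 4) and form L = D - A. The sorted Laplacian eigenvalues are [0, 5, 5, 5, 5]; the algebraic connectivity is the second entry, 5.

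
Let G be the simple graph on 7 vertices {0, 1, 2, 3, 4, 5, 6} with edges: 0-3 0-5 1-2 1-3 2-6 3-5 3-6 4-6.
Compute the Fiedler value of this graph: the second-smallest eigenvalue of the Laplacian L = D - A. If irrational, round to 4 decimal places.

0.5858

With the vertex order [0, 1, 2, 3, 4, 5, 6], the degrees are [2, 2, 2, 4, 1, 2, 3], giving D = diag(2, 2, 2, 4, 1, 2, 3) and L = D - A. The smallest Laplacian eigenvalue is always 0. The next one, lambda_2 = 0.5858, measures how hard the graph is to disconnect: larger values mean better connectivity. There is one zero in the spectrum, matching the 1 component.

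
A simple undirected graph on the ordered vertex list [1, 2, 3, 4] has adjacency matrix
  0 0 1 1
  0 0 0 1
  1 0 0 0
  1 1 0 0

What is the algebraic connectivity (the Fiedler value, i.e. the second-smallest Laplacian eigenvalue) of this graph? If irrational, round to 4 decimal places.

0.5858

With the vertex order [1, 2, 3, 4], the degrees are [2, 1, 1, 2], giving D = diag(2, 1, 1, 2) and L = D - A. The sorted Laplacian eigenvalues are [0, 0.5858, 2, 3.4142]; the algebraic connectivity is the second entry, 0.5858. The eigenvalues sum to 6, which equals trace(L) = 2|E|.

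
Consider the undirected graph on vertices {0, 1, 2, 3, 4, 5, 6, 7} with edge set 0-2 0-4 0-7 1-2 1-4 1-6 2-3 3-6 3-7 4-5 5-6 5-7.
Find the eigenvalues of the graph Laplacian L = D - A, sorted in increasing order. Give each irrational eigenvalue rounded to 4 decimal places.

[0, 2, 2, 2, 4, 4, 4, 6]

Each diagonal entry of L is the vertex degree and each off-diagonal entry is -1 where an edge is present, 0 otherwise; in the order [0, 1, 2, 3, 4, 5, 6, 7] the diagonal is [3, 3, 3, 3, 3, 3, 3, 3]. Since every row of L sums to 0, the all-ones vector is in the kernel and 0 is an eigenvalue. The single zero eigenvalue shows the graph is connected. There is one zero in the spectrum, matching the 1 component.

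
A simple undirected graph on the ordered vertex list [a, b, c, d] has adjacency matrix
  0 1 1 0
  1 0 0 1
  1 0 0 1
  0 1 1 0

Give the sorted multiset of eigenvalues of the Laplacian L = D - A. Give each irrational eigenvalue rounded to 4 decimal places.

[0, 2, 2, 4]

With the vertex order [a, b, c, d], the degrees are [2, 2, 2, 2], giving D = diag(2, 2, 2, 2) and L = D - A. Since every row of L sums to 0, the all-ones vector is in the kernel and 0 is an eigenvalue. The eigenvalues sum to 8, which equals trace(L) = 2|E|.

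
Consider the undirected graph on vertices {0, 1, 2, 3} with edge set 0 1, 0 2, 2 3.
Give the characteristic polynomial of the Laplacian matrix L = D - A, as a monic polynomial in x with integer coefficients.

Each diagonal entry of L is the vertex degree and each off-diagonal entry is -1 where an edge is present, 0 otherwise; in the order [0, 1, 2, 3] the diagonal is [2, 1, 2, 1]. L has integer entries, so p(x) = det(xI - L) has integer coefficients. Expanding the determinant yields x^4 - 6x^3 + 10x^2 - 4x. The coefficient of x^3 equals -trace(L) = -6, matching the sum of degrees. The eigenvalues sum to 6, which equals trace(L) = 2|E|. The largest eigenvalue, 3.4142, is at most the vertex count 4.

x^4 - 6x^3 + 10x^2 - 4x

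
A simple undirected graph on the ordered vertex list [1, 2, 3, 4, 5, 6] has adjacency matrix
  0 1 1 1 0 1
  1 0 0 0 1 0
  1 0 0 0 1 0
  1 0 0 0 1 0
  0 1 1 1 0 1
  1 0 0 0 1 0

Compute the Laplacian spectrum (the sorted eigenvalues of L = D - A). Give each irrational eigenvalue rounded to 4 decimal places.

[0, 2, 2, 2, 4, 6]

With the vertex order [1, 2, 3, 4, 5, 6], the degrees are [4, 2, 2, 2, 4, 2], giving D = diag(4, 2, 2, 2, 4, 2) and L = D - A. The multiplicity of 0 as a Laplacian eigenvalue equals the number of connected components. By the matrix-tree theorem the graph has (1/6) * product of the nonzero eigenvalues = 32 spanning trees.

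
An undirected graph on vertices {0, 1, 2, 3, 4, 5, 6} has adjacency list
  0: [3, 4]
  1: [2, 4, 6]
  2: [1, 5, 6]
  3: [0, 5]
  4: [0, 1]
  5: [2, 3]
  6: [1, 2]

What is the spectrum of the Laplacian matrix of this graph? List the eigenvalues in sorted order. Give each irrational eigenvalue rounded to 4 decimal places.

Reading degrees in the order [0, 1, 2, 3, 4, 5, 6] gives [2, 3, 3, 2, 2, 2, 2]; set D = diag(2, 3, 3, 2, 2, 2, 2) and form L = D - A. L is symmetric positive semidefinite, so every eigenvalue is real and nonnegative. The single zero eigenvalue shows the graph is connected.

[0, 0.7530, 1.1206, 2.4450, 3.3473, 3.8019, 4.5321]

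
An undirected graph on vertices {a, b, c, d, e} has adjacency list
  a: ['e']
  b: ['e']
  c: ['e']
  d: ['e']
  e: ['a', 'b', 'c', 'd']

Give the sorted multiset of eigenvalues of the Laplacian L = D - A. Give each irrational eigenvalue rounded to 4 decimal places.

Reading degrees in the order [a, b, c, d, e] gives [1, 1, 1, 1, 4]; set D = diag(1, 1, 1, 1, 4) and form L = D - A. L is symmetric positive semidefinite, so every eigenvalue is real and nonnegative. The single zero eigenvalue shows the graph is connected. The largest eigenvalue, 5, is at most the vertex count 5. There is one zero in the spectrum, matching the 1 component.

[0, 1, 1, 1, 5]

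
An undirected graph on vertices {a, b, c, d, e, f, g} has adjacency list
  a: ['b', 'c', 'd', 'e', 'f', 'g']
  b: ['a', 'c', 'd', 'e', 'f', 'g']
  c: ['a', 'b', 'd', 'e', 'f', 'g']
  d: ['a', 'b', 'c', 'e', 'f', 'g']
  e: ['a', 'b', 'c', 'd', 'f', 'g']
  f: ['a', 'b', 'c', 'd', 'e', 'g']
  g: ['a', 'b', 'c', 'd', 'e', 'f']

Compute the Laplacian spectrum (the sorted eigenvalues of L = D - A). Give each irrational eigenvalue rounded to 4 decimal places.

[0, 7, 7, 7, 7, 7, 7]

Reading degrees in the order [a, b, c, d, e, f, g] gives [6, 6, 6, 6, 6, 6, 6]; set D = diag(6, 6, 6, 6, 6, 6, 6) and form L = D - A. Diagonalising L (or applying a numerical eigensolver to the 7x7 matrix) gives the spectrum above. The single zero eigenvalue shows the graph is connected. There is one zero in the spectrum, matching the 1 component.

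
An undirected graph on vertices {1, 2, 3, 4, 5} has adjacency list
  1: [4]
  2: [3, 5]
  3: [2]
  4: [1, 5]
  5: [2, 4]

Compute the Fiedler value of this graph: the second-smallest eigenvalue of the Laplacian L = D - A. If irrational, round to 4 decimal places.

With the vertex order [1, 2, 3, 4, 5], the degrees are [1, 2, 1, 2, 2], giving D = diag(1, 2, 1, 2, 2) and L = D - A. The sorted Laplacian eigenvalues are [0, 0.3820, 1.3820, 2.6180, 3.6180]; the algebraic connectivity is the second entry, 0.3820. The largest eigenvalue, 3.6180, is at most the vertex count 5.

0.3820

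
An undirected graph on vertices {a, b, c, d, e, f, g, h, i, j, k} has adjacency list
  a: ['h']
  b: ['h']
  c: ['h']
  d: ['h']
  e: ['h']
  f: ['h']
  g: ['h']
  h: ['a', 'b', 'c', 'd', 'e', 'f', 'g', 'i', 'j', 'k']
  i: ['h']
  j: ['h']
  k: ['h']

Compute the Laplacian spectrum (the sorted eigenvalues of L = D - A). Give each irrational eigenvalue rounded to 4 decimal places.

[0, 1, 1, 1, 1, 1, 1, 1, 1, 1, 11]

With the vertex order [a, b, c, d, e, f, g, h, i, j, k], the degrees are [1, 1, 1, 1, 1, 1, 1, 10, 1, 1, 1], giving D = diag(1, 1, 1, 1, 1, 1, 1, 10, 1, 1, 1) and L = D - A. L is symmetric positive semidefinite, so every eigenvalue is real and nonnegative. The largest eigenvalue, 11, is at most the vertex count 11.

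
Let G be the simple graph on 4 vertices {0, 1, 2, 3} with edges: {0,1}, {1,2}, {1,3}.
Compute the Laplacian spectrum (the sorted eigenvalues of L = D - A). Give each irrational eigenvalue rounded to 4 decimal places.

With the vertex order [0, 1, 2, 3], the degrees are [1, 3, 1, 1], giving D = diag(1, 3, 1, 1) and L = D - A. L is symmetric positive semidefinite, so every eigenvalue is real and nonnegative. The single zero eigenvalue shows the graph is connected. The eigenvalues sum to 6, which equals trace(L) = 2|E|. By the matrix-tree theorem the graph has (1/4) * product of the nonzero eigenvalues = 1 spanning tree.

[0, 1, 1, 4]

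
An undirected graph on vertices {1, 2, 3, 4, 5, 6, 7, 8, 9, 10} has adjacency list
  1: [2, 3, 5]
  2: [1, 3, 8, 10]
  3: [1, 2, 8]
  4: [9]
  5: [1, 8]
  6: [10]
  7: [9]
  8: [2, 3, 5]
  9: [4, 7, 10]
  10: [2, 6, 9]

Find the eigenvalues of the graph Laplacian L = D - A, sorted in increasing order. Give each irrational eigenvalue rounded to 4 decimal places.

With the vertex order [1, 2, 3, 4, 5, 6, 7, 8, 9, 10], the degrees are [3, 4, 3, 1, 2, 1, 1, 3, 3, 3], giving D = diag(3, 4, 3, 1, 2, 1, 1, 3, 3, 3) and L = D - A. Since every row of L sums to 0, the all-ones vector is in the kernel and 0 is an eigenvalue. The largest eigenvalue, 5.5477, is at most the vertex count 10. The eigenvalues sum to 24, which equals trace(L) = 2|E|.

[0, 0.2098, 0.6313, 1, 2.0546, 2.7359, 3, 4.1170, 4.7037, 5.5477]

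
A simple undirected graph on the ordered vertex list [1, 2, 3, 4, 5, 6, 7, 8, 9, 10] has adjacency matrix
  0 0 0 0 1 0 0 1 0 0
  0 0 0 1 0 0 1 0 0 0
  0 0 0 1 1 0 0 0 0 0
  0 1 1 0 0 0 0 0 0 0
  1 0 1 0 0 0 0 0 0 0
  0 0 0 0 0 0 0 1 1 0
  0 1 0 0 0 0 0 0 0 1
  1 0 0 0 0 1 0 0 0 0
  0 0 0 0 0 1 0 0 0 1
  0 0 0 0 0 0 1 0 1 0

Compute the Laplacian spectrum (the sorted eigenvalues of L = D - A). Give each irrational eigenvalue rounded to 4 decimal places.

[0, 0.3820, 0.3820, 1.3820, 1.3820, 2.6180, 2.6180, 3.6180, 3.6180, 4]

With the vertex order [1, 2, 3, 4, 5, 6, 7, 8, 9, 10], the degrees are [2, 2, 2, 2, 2, 2, 2, 2, 2, 2], giving D = diag(2, 2, 2, 2, 2, 2, 2, 2, 2, 2) and L = D - A. Since every row of L sums to 0, the all-ones vector is in the kernel and 0 is an eigenvalue. By the matrix-tree theorem the graph has (1/10) * product of the nonzero eigenvalues = 10 spanning trees. There is one zero in the spectrum, matching the 1 component.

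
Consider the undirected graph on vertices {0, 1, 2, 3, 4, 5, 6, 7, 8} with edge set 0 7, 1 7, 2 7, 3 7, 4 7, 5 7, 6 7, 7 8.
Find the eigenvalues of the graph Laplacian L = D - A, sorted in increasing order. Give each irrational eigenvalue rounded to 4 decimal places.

[0, 1, 1, 1, 1, 1, 1, 1, 9]

Reading degrees in the order [0, 1, 2, 3, 4, 5, 6, 7, 8] gives [1, 1, 1, 1, 1, 1, 1, 8, 1]; set D = diag(1, 1, 1, 1, 1, 1, 1, 8, 1) and form L = D - A. Diagonalising L (or applying a numerical eigensolver to the 9x9 matrix) gives the spectrum above. There is one zero in the spectrum, matching the 1 component. The eigenvalues sum to 16, which equals trace(L) = 2|E|.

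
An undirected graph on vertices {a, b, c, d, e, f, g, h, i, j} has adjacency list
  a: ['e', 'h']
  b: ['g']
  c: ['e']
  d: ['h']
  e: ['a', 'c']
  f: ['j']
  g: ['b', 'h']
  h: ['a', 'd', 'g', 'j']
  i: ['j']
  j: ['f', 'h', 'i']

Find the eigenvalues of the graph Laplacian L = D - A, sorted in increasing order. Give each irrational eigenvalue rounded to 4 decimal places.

Reading degrees in the order [a, b, c, d, e, f, g, h, i, j] gives [2, 1, 1, 1, 2, 1, 2, 4, 1, 3]; set D = diag(2, 1, 1, 1, 2, 1, 2, 4, 1, 3) and form L = D - A. Diagonalising L (or applying a numerical eigensolver to the 10x10 matrix) gives the spectrum above. The single zero eigenvalue shows the graph is connected. There is one zero in the spectrum, matching the 1 component.

[0, 0.2207, 0.3298, 0.7073, 1, 1.4285, 2.3268, 3.0917, 3.5074, 5.3876]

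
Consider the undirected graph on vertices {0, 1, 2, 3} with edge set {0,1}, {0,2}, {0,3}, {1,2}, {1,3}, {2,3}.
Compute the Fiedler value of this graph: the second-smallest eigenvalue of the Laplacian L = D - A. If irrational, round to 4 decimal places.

4

Each diagonal entry of L is the vertex degree and each off-diagonal entry is -1 where an edge is present, 0 otherwise; in the order [0, 1, 2, 3] the diagonal is [3, 3, 3, 3]. The smallest Laplacian eigenvalue is always 0. The next one, lambda_2 = 4, measures how hard the graph is to disconnect: larger values mean better connectivity. There is one zero in the spectrum, matching the 1 component.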